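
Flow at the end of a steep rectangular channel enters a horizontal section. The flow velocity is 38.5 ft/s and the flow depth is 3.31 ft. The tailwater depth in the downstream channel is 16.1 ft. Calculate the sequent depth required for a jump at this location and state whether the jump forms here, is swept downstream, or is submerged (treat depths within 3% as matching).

y₂ = 15.9 ft; the jump forms here

Fr₁ = V₁/√(g·y₁) = 38.5/√(32.2×3.31) = 3.73.
Conjugate-depth relation: y₂/y₁ = ½[√(1 + 8Fr₁²) − 1] = ½[√112.3 − 1] = 4.80.
y₂ = 4.80 × 3.31 = 15.9 ft.
Tailwater y_tw = 16.1 ft: y_tw ≈ y₂, so the jump forms here.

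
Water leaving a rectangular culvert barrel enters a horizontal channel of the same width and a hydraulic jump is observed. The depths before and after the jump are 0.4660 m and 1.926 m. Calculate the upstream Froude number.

For a rectangular channel the momentum equation gives q² = ½·g·y₁·y₂·(y₁ + y₂) = ½×9.81×0.4660×1.926×2.392 = 10.53.
q = √10.53 = 3.245 m²/s.
V₁ = q/y₁ = 6.964 m/s; Fr₁ = V₁/√(g·y₁) = 3.257.

Fr₁ = 3.257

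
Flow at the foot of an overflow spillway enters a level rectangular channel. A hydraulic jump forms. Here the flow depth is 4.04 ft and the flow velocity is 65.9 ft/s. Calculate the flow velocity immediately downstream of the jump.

Fr₁ = V₁/√(g·y₁) = 65.9/√(32.2×4.04) = 5.78.
Bélanger equation: y₂/y₁ = ½[√(1 + 8Fr₁²) − 1] = ½[√268.1 − 1] = 7.69.
y₂ = 7.69 × 4.04 = 31.1 ft.
q = V₁·y₁ = 65.9 × 4.04 = 266 ft²/s.
V₂ = q/y₂ = 266/31.1 = 8.57 ft/s.

V₂ = 8.57 ft/s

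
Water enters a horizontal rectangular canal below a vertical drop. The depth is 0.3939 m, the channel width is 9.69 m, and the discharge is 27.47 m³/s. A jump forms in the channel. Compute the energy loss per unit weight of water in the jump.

ΔE = 1.062 m

q = Q/b = 27.47/9.69 = 2.835 m²/s; V₁ = q/y₁ = 7.197 m/s. Fr₁ = V₁/√(g·y₁) = 3.661.
Bélanger equation: y₂/y₁ = ½[√(1 + 8Fr₁²) − 1] = ½[√108.23 − 1] = 4.702.
y₂ = 4.702 × 0.3939 = 1.852 m.
V₂ = q/y₂ = 2.835/1.852 = 1.531 m/s. E₁ = y₁ + V₁²/2g = 3.034 m; E₂ = y₂ + V₂²/2g = 1.971 m. ΔE = E₁ − E₂ = 1.062 m.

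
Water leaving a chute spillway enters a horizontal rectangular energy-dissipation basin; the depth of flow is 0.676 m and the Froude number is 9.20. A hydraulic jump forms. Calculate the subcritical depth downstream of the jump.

y₂ = 8.46 m

Fr₁ = 9.20 (given).
By Bélanger, y₂/y₁ = ½[√(1 + 8Fr₁²) − 1] = ½[√678.1 − 1] = 12.5.
y₂ = 12.5 × 0.676 = 8.46 m.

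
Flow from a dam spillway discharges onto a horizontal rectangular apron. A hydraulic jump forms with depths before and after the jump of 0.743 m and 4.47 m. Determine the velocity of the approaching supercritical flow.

For a rectangular channel the momentum equation gives q² = ½·g·y₁·y₂·(y₁ + y₂) = ½×9.81×0.743×4.47×5.21 = 84.9.
q = √84.9 = 9.22 m²/s.
V₁ = q/y₁ = 9.22/0.743 = 12.4 m/s.

V₁ = 12.4 m/s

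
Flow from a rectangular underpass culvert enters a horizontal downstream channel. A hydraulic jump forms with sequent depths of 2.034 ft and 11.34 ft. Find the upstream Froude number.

For a rectangular channel the momentum equation gives q² = ½·g·y₁·y₂·(y₁ + y₂) = ½×32.2×2.034×11.34×13.37 = 4967.
q = √4967 = 70.47 ft²/s.
V₁ = q/y₁ = 34.65 ft/s; Fr₁ = V₁/√(g·y₁) = 4.281.

Fr₁ = 4.281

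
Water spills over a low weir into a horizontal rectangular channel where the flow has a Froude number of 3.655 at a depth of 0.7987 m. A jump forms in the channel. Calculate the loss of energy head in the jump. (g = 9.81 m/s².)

Fr₁ = 3.655 (given).
Bélanger equation: y₂/y₁ = ½[√(1 + 8Fr₁²) − 1] = ½[√107.87 − 1] = 4.693.
y₂ = 4.693 × 0.7987 = 3.748 m.
V₁ = Fr₁·√(g·y₁) = 3.655×√(9.81×0.7987) = 10.23 m/s; q = V₁·y₁ = 8.171 m²/s. V₂ = q/y₂ = 8.171/3.748 = 2.180 m/s. E₁ = y₁ + V₁²/2g = 6.134 m; E₂ = y₂ + V₂²/2g = 3.991 m. ΔE = E₁ − E₂ = 2.143 m.

ΔE = 2.143 m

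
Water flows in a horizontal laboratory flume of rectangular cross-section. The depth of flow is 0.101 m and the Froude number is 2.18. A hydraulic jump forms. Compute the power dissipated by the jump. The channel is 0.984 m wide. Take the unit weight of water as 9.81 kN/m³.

P = 0.0871 kW

Fr₁ = 2.18 (given).
Sequent-depth ratio: y₂/y₁ = ½[√(1 + 8Fr₁²) − 1] = ½[√39.02 − 1] = 2.62.
y₂ = 2.62 × 0.101 = 0.265 m.
V₁ = Fr₁·√(g·y₁) = 2.18×√(9.81×0.101) = 2.17 m/s; q = V₁·y₁ = 0.219 m²/s. V₂ = q/y₂ = 0.219/0.265 = 0.827 m/s. E₁ = y₁ + V₁²/2g = 0.341 m; E₂ = y₂ + V₂²/2g = 0.300 m. ΔE = E₁ − E₂ = 0.0412 m.
Q = q·b = 0.219 × 0.984 = 0.216 m³/s. P = γ·Q·ΔE = 9.81 × 0.216 × 0.0412 = 0.0871 kW.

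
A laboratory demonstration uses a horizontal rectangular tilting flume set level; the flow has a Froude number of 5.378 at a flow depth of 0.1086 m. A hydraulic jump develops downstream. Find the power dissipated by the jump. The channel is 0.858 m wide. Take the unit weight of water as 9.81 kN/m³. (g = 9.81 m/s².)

P = 4.438 kW

Fr₁ = 5.378 (given).
Sequent-depth ratio: y₂/y₁ = ½[√(1 + 8Fr₁²) − 1] = ½[√232.38 − 1] = 7.122.
y₂ = 7.122 × 0.1086 = 0.7735 m.
V₁ = Fr₁·√(g·y₁) = 5.378×√(9.81×0.1086) = 5.551 m/s; q = V₁·y₁ = 0.6028 m²/s. V₂ = q/y₂ = 0.6028/0.7735 = 0.7794 m/s. E₁ = y₁ + V₁²/2g = 1.679 m; E₂ = y₂ + V₂²/2g = 0.8044 m. ΔE = E₁ − E₂ = 0.8747 m.
Q = q·b = 0.6028 × 0.858 = 0.5172 m³/s. P = γ·Q·ΔE = 9.81 × 0.5172 × 0.8747 = 4.438 kW.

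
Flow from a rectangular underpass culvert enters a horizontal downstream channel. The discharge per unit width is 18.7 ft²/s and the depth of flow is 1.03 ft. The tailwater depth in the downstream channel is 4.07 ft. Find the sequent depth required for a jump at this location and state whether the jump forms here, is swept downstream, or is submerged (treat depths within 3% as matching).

y₂ = 4.11 ft; the jump forms here

V₁ = q/y₁ = 18.7/1.03 = 18.2 ft/s. Fr₁ = V₁/√(g·y₁) = 18.2/√(32.2×1.03) = 3.15.
Bélanger equation: y₂/y₁ = ½[√(1 + 8Fr₁²) − 1] = ½[√80.51 − 1] = 3.99.
y₂ = 3.99 × 1.03 = 4.11 ft.
Tailwater y_tw = 4.07 ft: y_tw ≈ y₂, so the jump forms here.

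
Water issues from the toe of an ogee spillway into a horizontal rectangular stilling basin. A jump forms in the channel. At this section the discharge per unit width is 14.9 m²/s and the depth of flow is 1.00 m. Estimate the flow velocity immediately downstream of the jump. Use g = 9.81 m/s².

V₁ = q/y₁ = 14.9/1.00 = 14.9 m/s. Fr₁ = V₁/√(g·y₁) = 14.9/√(9.81×1.00) = 4.76.
Sequent-depth ratio: y₂/y₁ = ½[√(1 + 8Fr₁²) − 1] = ½[√182.0 − 1] = 6.25.
y₂ = 6.25 × 1.00 = 6.25 m.
V₂ = q/y₂ = 14.9/6.25 = 2.39 m/s.

V₂ = 2.39 m/s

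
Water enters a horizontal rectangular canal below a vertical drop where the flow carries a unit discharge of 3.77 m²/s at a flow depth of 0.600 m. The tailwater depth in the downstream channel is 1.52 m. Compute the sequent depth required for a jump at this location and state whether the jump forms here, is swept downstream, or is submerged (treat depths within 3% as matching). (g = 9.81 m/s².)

y₂ = 1.92 m; the jump is swept downstream

V₁ = q/y₁ = 3.77/0.600 = 6.28 m/s. Fr₁ = V₁/√(g·y₁) = 6.28/√(9.81×0.600) = 2.59.
Conjugate-depth relation: y₂/y₁ = ½[√(1 + 8Fr₁²) − 1] = ½[√54.66 − 1] = 3.20.
y₂ = 3.20 × 0.600 = 1.92 m.
Tailwater y_tw = 1.52 m: y_tw < y₂, so the jump is swept downstream.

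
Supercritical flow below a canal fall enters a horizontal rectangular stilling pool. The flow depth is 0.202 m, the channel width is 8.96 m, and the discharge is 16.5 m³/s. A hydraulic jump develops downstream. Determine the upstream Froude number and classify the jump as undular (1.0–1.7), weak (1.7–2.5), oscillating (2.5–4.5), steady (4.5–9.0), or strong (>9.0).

q = Q/b = 16.5/8.96 = 1.84 m²/s; V₁ = q/y₁ = 9.12 m/s. Fr₁ = V₁/√(g·y₁) = 6.48.
Fr₁ = 6.48 lies in the steady range.

Fr₁ = 6.48; steady jump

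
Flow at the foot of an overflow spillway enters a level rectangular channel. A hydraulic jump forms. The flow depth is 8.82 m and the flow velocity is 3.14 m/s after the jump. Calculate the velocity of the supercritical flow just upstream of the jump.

Fr₂ = V₂/√(g·y₂) = 3.14/√(9.81×8.82) = 0.338.
The Bélanger relation is symmetric: y₁/y₂ = ½[√(1 + 8Fr₂²) − 1] = ½[√1.912 − 1] = 0.191.
y₁ = 0.191 × 8.82 = 1.69 m.
V₁ = q/y₁ = 27.7/1.69 = 16.4 m/s.

V₁ = 16.4 m/s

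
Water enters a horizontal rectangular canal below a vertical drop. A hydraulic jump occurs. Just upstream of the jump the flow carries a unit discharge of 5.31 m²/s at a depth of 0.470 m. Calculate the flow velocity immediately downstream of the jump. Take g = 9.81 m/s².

V₂ = 1.62 m/s

V₁ = q/y₁ = 5.31/0.470 = 11.3 m/s. Fr₁ = V₁/√(g·y₁) = 11.3/√(9.81×0.470) = 5.26.
Sequent-depth ratio: y₂/y₁ = ½[√(1 + 8Fr₁²) − 1] = ½[√222.5 − 1] = 6.96.
y₂ = 6.96 × 0.470 = 3.27 m.
V₂ = q/y₂ = 5.31/3.27 = 1.62 m/s.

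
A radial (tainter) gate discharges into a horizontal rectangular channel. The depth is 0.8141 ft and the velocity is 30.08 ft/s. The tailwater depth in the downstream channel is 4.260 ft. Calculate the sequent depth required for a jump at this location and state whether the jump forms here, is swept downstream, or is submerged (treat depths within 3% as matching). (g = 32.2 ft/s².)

Fr₁ = V₁/√(g·y₁) = 30.08/√(32.2×0.8141) = 5.875.
Bélanger equation: y₂/y₁ = ½[√(1 + 8Fr₁²) − 1] = ½[√277.13 − 1] = 7.824.
y₂ = 7.824 × 0.8141 = 6.369 ft.
Tailwater y_tw = 4.260 ft: y_tw < y₂, so the jump is swept downstream.

y₂ = 6.369 ft; the jump is swept downstream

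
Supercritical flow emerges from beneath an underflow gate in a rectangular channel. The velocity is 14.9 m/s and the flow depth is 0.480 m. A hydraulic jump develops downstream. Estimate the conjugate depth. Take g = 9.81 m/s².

y₂ = 4.43 m

Fr₁ = V₁/√(g·y₁) = 14.9/√(9.81×0.480) = 6.87.
Conjugate-depth relation: y₂/y₁ = ½[√(1 + 8Fr₁²) − 1] = ½[√378.2 − 1] = 9.22.
y₂ = 9.22 × 0.480 = 4.43 m.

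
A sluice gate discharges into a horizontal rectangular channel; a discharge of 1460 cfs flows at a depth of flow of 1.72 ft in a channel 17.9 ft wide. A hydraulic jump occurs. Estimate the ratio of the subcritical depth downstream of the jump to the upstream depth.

y₂/y₁ = 8.53

q = Q/b = 1460/17.9 = 81.6 ft²/s; V₁ = q/y₁ = 47.4 ft/s. Fr₁ = V₁/√(g·y₁) = 6.37.
Sequent-depth ratio: y₂/y₁ = ½[√(1 + 8Fr₁²) − 1] = ½[√325.8 − 1] = 8.53.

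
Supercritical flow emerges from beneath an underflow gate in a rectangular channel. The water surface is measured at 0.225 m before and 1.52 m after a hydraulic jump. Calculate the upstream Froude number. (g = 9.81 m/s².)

For a rectangular channel the momentum equation gives q² = ½·g·y₁·y₂·(y₁ + y₂) = ½×9.81×0.225×1.52×1.75 = 2.93.
q = √2.93 = 1.71 m²/s.
V₁ = q/y₁ = 7.60 m/s; Fr₁ = V₁/√(g·y₁) = 5.12.

Fr₁ = 5.12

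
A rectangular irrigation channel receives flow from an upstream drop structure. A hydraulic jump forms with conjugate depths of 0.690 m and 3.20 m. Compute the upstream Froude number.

For a rectangular channel the momentum equation gives q² = ½·g·y₁·y₂·(y₁ + y₂) = ½×9.81×0.690×3.20×3.89 = 42.1.
q = √42.1 = 6.49 m²/s.
V₁ = q/y₁ = 9.41 m/s; Fr₁ = V₁/√(g·y₁) = 3.62.

Fr₁ = 3.62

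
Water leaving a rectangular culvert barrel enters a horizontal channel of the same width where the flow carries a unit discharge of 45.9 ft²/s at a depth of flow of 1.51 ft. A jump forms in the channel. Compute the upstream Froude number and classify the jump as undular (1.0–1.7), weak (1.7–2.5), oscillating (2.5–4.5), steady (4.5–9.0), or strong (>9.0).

Fr₁ = 4.36; oscillating jump

V₁ = q/y₁ = 45.9/1.51 = 30.4 ft/s. Fr₁ = V₁/√(g·y₁) = 30.4/√(32.2×1.51) = 4.36.
Fr₁ = 4.36 lies in the oscillating range.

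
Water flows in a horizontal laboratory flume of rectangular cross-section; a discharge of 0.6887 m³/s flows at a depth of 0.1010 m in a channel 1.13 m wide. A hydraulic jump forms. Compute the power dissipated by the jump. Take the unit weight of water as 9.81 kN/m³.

P = 7.511 kW

q = Q/b = 0.6887/1.13 = 0.6095 m²/s; V₁ = q/y₁ = 6.034 m/s. Fr₁ = V₁/√(g·y₁) = 6.062.
Conjugate-depth relation: y₂/y₁ = ½[√(1 + 8Fr₁²) − 1] = ½[√295.01 − 1] = 8.088.
y₂ = 8.088 × 0.1010 = 0.8169 m.
Head loss: ΔE = (y₂ − y₁)³/(4y₁y₂) = (0.8169 − 0.1010)³/(4×0.1010×0.8169) = 0.3669/0.3300 = 1.112 m.
P = γ·Q·ΔE = 9.81 × 0.6887 × 1.112 = 7.511 kW.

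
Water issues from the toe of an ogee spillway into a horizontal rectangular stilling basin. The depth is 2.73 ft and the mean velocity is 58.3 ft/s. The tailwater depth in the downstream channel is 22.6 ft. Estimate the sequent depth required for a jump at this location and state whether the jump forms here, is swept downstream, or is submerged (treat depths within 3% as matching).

Fr₁ = V₁/√(g·y₁) = 58.3/√(32.2×2.73) = 6.22.
From the momentum equation for a rectangular channel, y₂/y₁ = ½[√(1 + 8Fr₁²) − 1] = ½[√310.3 − 1] = 8.31.
y₂ = 8.31 × 2.73 = 22.7 ft.
Tailwater y_tw = 22.6 ft: y_tw ≈ y₂, so the jump forms here.

y₂ = 22.7 ft; the jump forms here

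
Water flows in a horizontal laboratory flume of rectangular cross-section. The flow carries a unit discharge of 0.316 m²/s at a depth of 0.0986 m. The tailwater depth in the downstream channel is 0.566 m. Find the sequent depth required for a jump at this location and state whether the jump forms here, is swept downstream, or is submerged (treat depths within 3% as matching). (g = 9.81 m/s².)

y₂ = 0.408 m; the jump is submerged

V₁ = q/y₁ = 0.316/0.0986 = 3.20 m/s. Fr₁ = V₁/√(g·y₁) = 3.20/√(9.81×0.0986) = 3.26.
Conjugate-depth relation: y₂/y₁ = ½[√(1 + 8Fr₁²) − 1] = ½[√85.95 − 1] = 4.14.
y₂ = 4.14 × 0.0986 = 0.408 m.
Tailwater y_tw = 0.566 m: y_tw > y₂, so the jump is submerged.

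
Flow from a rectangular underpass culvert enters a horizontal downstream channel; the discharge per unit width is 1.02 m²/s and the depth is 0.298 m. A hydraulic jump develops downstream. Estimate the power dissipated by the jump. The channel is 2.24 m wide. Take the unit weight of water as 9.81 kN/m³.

P = 1.83 kW

V₁ = q/y₁ = 1.02/0.298 = 3.42 m/s. Fr₁ = V₁/√(g·y₁) = 3.42/√(9.81×0.298) = 2.00.
Bélanger equation: y₂/y₁ = ½[√(1 + 8Fr₁²) − 1] = ½[√33.06 − 1] = 2.37.
y₂ = 2.37 × 0.298 = 0.708 m.
Head loss: ΔE = (y₂ − y₁)³/(4y₁y₂) = (0.708 − 0.298)³/(4×0.298×0.708) = 0.0688/0.844 = 0.0815 m.
Q = q·b = 1.02 × 2.24 = 2.28 m³/s. P = γ·Q·ΔE = 9.81 × 2.28 × 0.0815 = 1.83 kW.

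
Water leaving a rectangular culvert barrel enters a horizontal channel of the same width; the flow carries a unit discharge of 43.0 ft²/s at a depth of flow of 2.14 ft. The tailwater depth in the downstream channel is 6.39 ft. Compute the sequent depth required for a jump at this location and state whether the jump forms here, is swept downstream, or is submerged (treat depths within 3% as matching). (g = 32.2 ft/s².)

y₂ = 6.33 ft; the jump forms here

V₁ = q/y₁ = 43.0/2.14 = 20.1 ft/s. Fr₁ = V₁/√(g·y₁) = 20.1/√(32.2×2.14) = 2.42.
Sequent-depth ratio: y₂/y₁ = ½[√(1 + 8Fr₁²) − 1] = ½[√47.87 − 1] = 2.96.
y₂ = 2.96 × 2.14 = 6.33 ft.
Tailwater y_tw = 6.39 ft: y_tw ≈ y₂, so the jump forms here.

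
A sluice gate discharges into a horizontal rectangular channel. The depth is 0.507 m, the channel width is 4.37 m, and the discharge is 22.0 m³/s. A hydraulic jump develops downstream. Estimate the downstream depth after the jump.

y₂ = 2.95 m

q = Q/b = 22.0/4.37 = 5.03 m²/s; V₁ = q/y₁ = 9.93 m/s. Fr₁ = V₁/√(g·y₁) = 4.45.
Sequent-depth ratio: y₂/y₁ = ½[√(1 + 8Fr₁²) − 1] = ½[√159.6 − 1] = 5.82.
y₂ = 5.82 × 0.507 = 2.95 m.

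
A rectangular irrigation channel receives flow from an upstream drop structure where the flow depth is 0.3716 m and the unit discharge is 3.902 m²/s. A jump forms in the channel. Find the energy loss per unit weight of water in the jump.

V₁ = q/y₁ = 3.902/0.3716 = 10.50 m/s. Fr₁ = V₁/√(g·y₁) = 10.50/√(9.81×0.3716) = 5.500.
By Bélanger, y₂/y₁ = ½[√(1 + 8Fr₁²) − 1] = ½[√242.97 − 1] = 7.294.
y₂ = 7.294 × 0.3716 = 2.710 m.
Head loss: ΔE = (y₂ − y₁)³/(4y₁y₂) = (2.710 − 0.3716)³/(4×0.3716×2.710) = 12.79/4.029 = 3.175 m.

ΔE = 3.175 m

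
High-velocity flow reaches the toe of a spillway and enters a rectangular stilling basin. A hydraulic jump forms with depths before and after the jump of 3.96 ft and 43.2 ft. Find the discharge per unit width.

For a rectangular channel the momentum equation gives q² = ½·g·y₁·y₂·(y₁ + y₂) = ½×32.2×3.96×43.2×47.2 = 129891.
q = √129891 = 360 ft²/s.

q = 360 ft²/s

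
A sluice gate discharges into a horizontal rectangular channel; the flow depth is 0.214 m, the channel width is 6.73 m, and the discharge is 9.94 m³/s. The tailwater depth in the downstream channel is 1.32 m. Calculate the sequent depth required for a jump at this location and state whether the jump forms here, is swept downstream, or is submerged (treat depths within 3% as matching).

q = Q/b = 9.94/6.73 = 1.48 m²/s; V₁ = q/y₁ = 6.90 m/s. Fr₁ = V₁/√(g·y₁) = 4.76.
Bélanger equation: y₂/y₁ = ½[√(1 + 8Fr₁²) − 1] = ½[√182.5 − 1] = 6.25.
y₂ = 6.25 × 0.214 = 1.34 m.
Tailwater y_tw = 1.32 m: y_tw ≈ y₂, so the jump forms here.

y₂ = 1.34 m; the jump forms here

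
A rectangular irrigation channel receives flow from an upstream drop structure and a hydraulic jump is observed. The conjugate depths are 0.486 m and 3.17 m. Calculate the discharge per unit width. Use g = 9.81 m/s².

q = 5.26 m²/s

For a rectangular channel the momentum equation gives q² = ½·g·y₁·y₂·(y₁ + y₂) = ½×9.81×0.486×3.17×3.66 = 27.6.
q = √27.6 = 5.26 m²/s.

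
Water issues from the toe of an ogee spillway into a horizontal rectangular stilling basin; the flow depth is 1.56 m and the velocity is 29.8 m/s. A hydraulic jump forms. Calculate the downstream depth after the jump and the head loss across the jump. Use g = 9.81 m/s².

y₂ = 16.0 m; ΔE = 30.4 m

Fr₁ = V₁/√(g·y₁) = 29.8/√(9.81×1.56) = 7.62.
Bélanger equation: y₂/y₁ = ½[√(1 + 8Fr₁²) − 1] = ½[√465.2 − 1] = 10.3.
y₂ = 10.3 × 1.56 = 16.0 m.
Head loss: ΔE = (y₂ − y₁)³/(4y₁y₂) = (16.0 − 1.56)³/(4×1.56×16.0) = 3038/100 = 30.4 m.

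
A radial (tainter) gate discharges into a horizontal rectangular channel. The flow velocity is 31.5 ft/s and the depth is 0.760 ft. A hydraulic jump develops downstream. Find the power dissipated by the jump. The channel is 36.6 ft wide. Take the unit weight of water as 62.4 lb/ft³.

P = 942 hp

Fr₁ = V₁/√(g·y₁) = 31.5/√(32.2×0.760) = 6.37.
By Bélanger, y₂/y₁ = ½[√(1 + 8Fr₁²) − 1] = ½[√325.4 − 1] = 8.52.
y₂ = 8.52 × 0.760 = 6.47 ft.
Head loss: ΔE = (y₂ − y₁)³/(4y₁y₂) = (6.47 − 0.760)³/(4×0.760×6.47) = 187/19.7 = 9.48 ft.
q = V₁·y₁ = 31.5 × 0.760 = 23.9 ft²/s. Q = q·b = 23.9 × 36.6 = 876 cfs. P = γ·Q·ΔE/550 = 62.4 × 876 × 9.48 / 550 = 942 hp.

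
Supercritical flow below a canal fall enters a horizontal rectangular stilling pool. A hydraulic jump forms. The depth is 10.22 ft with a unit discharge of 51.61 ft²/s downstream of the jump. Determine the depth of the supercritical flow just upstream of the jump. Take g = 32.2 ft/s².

y₁ = 1.394 ft

V₂ = q/y₂ = 51.61/10.22 = 5.050 ft/s; Fr₂ = V₂/√(g·y₂) = 0.2784.
Since the conjugate-depth ratio holds either way, y₁/y₂ = ½[√(1 + 8Fr₂²) − 1] = ½[√1.6199 − 1] = 0.1364.
y₁ = 0.1364 × 10.22 = 1.394 ft.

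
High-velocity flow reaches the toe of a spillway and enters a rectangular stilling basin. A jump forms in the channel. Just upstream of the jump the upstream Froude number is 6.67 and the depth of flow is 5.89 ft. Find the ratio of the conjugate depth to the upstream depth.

y₂/y₁ = 8.95

Fr₁ = 6.67 (given).
Sequent-depth ratio: y₂/y₁ = ½[√(1 + 8Fr₁²) − 1] = ½[√356.9 − 1] = 8.95.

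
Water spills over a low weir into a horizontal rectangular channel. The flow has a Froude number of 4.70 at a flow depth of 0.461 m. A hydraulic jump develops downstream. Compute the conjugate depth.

y₂ = 2.84 m

Fr₁ = 4.70 (given).
Conjugate-depth relation: y₂/y₁ = ½[√(1 + 8Fr₁²) − 1] = ½[√177.7 − 1] = 6.17.
y₂ = 6.17 × 0.461 = 2.84 m.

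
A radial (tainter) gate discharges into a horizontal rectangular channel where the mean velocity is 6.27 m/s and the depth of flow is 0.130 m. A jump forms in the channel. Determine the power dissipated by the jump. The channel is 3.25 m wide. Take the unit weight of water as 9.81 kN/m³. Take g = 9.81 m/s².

Fr₁ = V₁/√(g·y₁) = 6.27/√(9.81×0.130) = 5.55.
Sequent-depth ratio: y₂/y₁ = ½[√(1 + 8Fr₁²) − 1] = ½[√247.6 − 1] = 7.37.
y₂ = 7.37 × 0.130 = 0.958 m.
Head loss: ΔE = (y₂ − y₁)³/(4y₁y₂) = (0.958 − 0.130)³/(4×0.130×0.958) = 0.567/0.498 = 1.14 m.
q = V₁·y₁ = 6.27 × 0.130 = 0.815 m²/s. Q = q·b = 0.815 × 3.25 = 2.65 m³/s. P = γ·Q·ΔE = 9.81 × 2.65 × 1.14 = 29.6 kW.

P = 29.6 kW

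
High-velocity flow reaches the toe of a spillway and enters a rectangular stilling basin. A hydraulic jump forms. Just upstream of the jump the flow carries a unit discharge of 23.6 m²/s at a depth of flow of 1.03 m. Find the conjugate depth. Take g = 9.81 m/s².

V₁ = q/y₁ = 23.6/1.03 = 22.9 m/s. Fr₁ = V₁/√(g·y₁) = 22.9/√(9.81×1.03) = 7.21.
Sequent-depth ratio: y₂/y₁ = ½[√(1 + 8Fr₁²) − 1] = ½[√416.7 − 1] = 9.71.
y₂ = 9.71 × 1.03 = 10.00 m.

y₂ = 10.00 m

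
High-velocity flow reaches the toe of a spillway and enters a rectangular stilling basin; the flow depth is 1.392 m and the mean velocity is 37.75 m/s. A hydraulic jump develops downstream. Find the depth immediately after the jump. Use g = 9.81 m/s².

Fr₁ = V₁/√(g·y₁) = 37.75/√(9.81×1.392) = 10.22.
By Bélanger, y₂/y₁ = ½[√(1 + 8Fr₁²) − 1] = ½[√835.86 − 1] = 13.96.
y₂ = 13.96 × 1.392 = 19.43 m.

y₂ = 19.43 m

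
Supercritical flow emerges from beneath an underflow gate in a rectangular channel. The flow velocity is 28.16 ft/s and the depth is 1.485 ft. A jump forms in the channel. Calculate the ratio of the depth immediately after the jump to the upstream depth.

y₂/y₁ = 5.281

Fr₁ = V₁/√(g·y₁) = 28.16/√(32.2×1.485) = 4.072.
Conjugate-depth relation: y₂/y₁ = ½[√(1 + 8Fr₁²) − 1] = ½[√133.67 − 1] = 5.281.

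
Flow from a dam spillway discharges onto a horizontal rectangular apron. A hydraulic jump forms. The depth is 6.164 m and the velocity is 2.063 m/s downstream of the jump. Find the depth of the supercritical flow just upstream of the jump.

y₁ = 0.7712 m

Fr₂ = V₂/√(g·y₂) = 2.063/√(9.81×6.164) = 0.2653.
Applying the sequent-depth relation in reverse, y₁/y₂ = ½[√(1 + 8Fr₂²) − 1] = ½[√1.5631 − 1] = 0.1251.
y₁ = 0.1251 × 6.164 = 0.7712 m.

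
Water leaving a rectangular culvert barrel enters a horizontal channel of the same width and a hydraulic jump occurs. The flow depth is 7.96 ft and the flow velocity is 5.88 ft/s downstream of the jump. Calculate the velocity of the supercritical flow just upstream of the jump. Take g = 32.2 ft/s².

Fr₂ = V₂/√(g·y₂) = 5.88/√(32.2×7.96) = 0.367.
From the momentum equation (using Fr₂), y₁/y₂ = ½[√(1 + 8Fr₂²) − 1] = ½[√2.079 − 1] = 0.221.
y₁ = 0.221 × 7.96 = 1.76 ft.
V₁ = q/y₁ = 46.8/1.76 = 26.6 ft/s.

V₁ = 26.6 ft/s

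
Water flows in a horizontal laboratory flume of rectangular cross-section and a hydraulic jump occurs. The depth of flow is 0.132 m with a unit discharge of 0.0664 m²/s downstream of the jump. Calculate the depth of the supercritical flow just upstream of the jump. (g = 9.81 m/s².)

V₂ = q/y₂ = 0.0664/0.132 = 0.503 m/s; Fr₂ = V₂/√(g·y₂) = 0.442.
Applying the sequent-depth relation in reverse, y₁/y₂ = ½[√(1 + 8Fr₂²) − 1] = ½[√2.563 − 1] = 0.301.
y₁ = 0.301 × 0.132 = 0.0397 m.

y₁ = 0.0397 m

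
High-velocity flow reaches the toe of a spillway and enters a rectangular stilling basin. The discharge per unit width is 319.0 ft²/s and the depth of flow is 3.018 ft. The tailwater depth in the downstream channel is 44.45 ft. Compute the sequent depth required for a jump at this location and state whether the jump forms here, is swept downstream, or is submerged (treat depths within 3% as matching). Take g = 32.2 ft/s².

y₂ = 44.28 ft; the jump forms here

V₁ = q/y₁ = 319.0/3.018 = 105.7 ft/s. Fr₁ = V₁/√(g·y₁) = 105.7/√(32.2×3.018) = 10.72.
From the momentum equation for a rectangular channel, y₂/y₁ = ½[√(1 + 8Fr₁²) − 1] = ½[√920.72 − 1] = 14.67.
y₂ = 14.67 × 3.018 = 44.28 ft.
Tailwater y_tw = 44.45 ft: y_tw ≈ y₂, so the jump forms here.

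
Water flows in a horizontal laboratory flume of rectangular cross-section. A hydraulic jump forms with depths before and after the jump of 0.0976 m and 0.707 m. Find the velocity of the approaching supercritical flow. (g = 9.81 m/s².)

V₁ = 5.35 m/s

For a rectangular channel the momentum equation gives q² = ½·g·y₁·y₂·(y₁ + y₂) = ½×9.81×0.0976×0.707×0.805 = 0.272.
q = √0.272 = 0.522 m²/s.
V₁ = q/y₁ = 0.522/0.0976 = 5.35 m/s.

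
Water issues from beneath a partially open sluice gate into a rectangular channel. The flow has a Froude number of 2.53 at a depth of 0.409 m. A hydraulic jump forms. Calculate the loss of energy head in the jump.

Fr₁ = 2.53 (given).
Bélanger equation: y₂/y₁ = ½[√(1 + 8Fr₁²) − 1] = ½[√52.21 − 1] = 3.11.
y₂ = 3.11 × 0.409 = 1.27 m.
V₁ = Fr₁·√(g·y₁) = 2.53×√(9.81×0.409) = 5.07 m/s; q = V₁·y₁ = 2.07 m²/s. V₂ = q/y₂ = 2.07/1.27 = 1.63 m/s. E₁ = y₁ + V₁²/2g = 1.72 m; E₂ = y₂ + V₂²/2g = 1.41 m. ΔE = E₁ − E₂ = 0.310 m.

ΔE = 0.310 m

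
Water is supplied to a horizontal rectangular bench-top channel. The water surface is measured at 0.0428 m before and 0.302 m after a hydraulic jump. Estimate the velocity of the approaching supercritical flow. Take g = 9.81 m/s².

For a rectangular channel the momentum equation gives q² = ½·g·y₁·y₂·(y₁ + y₂) = ½×9.81×0.0428×0.302×0.345 = 0.0219.
q = √0.0219 = 0.148 m²/s.
V₁ = q/y₁ = 0.148/0.0428 = 3.45 m/s.

V₁ = 3.45 m/s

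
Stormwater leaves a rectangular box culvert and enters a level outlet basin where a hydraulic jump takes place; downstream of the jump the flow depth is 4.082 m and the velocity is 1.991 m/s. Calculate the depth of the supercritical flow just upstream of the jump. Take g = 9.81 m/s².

Fr₂ = V₂/√(g·y₂) = 1.991/√(9.81×4.082) = 0.3146.
The Bélanger relation is symmetric: y₁/y₂ = ½[√(1 + 8Fr₂²) − 1] = ½[√1.7919 − 1] = 0.1693.
y₁ = 0.1693 × 4.082 = 0.6911 m.

y₁ = 0.6911 m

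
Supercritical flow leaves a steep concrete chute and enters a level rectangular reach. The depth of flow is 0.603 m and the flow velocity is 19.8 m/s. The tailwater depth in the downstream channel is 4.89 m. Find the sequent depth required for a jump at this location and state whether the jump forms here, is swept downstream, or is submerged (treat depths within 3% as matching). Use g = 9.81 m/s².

y₂ = 6.65 m; the jump is swept downstream

Fr₁ = V₁/√(g·y₁) = 19.8/√(9.81×0.603) = 8.14.
From the momentum equation for a rectangular channel, y₂/y₁ = ½[√(1 + 8Fr₁²) − 1] = ½[√531.2 − 1] = 11.0.
y₂ = 11.0 × 0.603 = 6.65 m.
Tailwater y_tw = 4.89 m: y_tw < y₂, so the jump is swept downstream.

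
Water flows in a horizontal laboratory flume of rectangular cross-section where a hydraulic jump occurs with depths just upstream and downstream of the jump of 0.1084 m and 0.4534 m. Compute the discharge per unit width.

For a rectangular channel the momentum equation gives q² = ½·g·y₁·y₂·(y₁ + y₂) = ½×9.81×0.1084×0.4534×0.5618 = 0.1354.
q = √0.1354 = 0.3680 m²/s.

q = 0.3680 m²/s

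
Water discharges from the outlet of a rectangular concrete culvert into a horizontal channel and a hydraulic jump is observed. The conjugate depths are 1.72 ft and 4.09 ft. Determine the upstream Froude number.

Fr₁ = 2.00

For a rectangular channel the momentum equation gives q² = ½·g·y₁·y₂·(y₁ + y₂) = ½×32.2×1.72×4.09×5.81 = 658.
q = √658 = 25.7 ft²/s.
V₁ = q/y₁ = 14.9 ft/s; Fr₁ = V₁/√(g·y₁) = 2.00.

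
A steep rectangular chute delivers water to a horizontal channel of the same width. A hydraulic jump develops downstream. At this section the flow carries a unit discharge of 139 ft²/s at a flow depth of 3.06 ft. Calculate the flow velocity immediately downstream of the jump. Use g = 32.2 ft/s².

V₁ = q/y₁ = 139/3.06 = 45.4 ft/s. Fr₁ = V₁/√(g·y₁) = 45.4/√(32.2×3.06) = 4.58.
Sequent-depth ratio: y₂/y₁ = ½[√(1 + 8Fr₁²) − 1] = ½[√168.5 − 1] = 5.99.
y₂ = 5.99 × 3.06 = 18.3 ft.
V₂ = q/y₂ = 139/18.3 = 7.58 ft/s.

V₂ = 7.58 ft/s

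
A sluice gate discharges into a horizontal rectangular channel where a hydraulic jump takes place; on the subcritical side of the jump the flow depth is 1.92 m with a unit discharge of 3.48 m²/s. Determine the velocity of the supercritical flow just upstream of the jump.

V₁ = 6.62 m/s

V₂ = q/y₂ = 3.48/1.92 = 1.81 m/s; Fr₂ = V₂/√(g·y₂) = 0.418.
Applying the sequent-depth relation in reverse, y₁/y₂ = ½[√(1 + 8Fr₂²) − 1] = ½[√2.395 − 1] = 0.274.
y₁ = 0.274 × 1.92 = 0.526 m.
V₁ = q/y₁ = 3.48/0.526 = 6.62 m/s.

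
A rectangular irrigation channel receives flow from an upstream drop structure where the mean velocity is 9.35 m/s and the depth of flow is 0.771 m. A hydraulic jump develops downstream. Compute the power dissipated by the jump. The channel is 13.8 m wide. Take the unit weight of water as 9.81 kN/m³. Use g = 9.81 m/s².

Fr₁ = V₁/√(g·y₁) = 9.35/√(9.81×0.771) = 3.40.
Sequent-depth ratio: y₂/y₁ = ½[√(1 + 8Fr₁²) − 1] = ½[√93.47 − 1] = 4.33.
y₂ = 4.33 × 0.771 = 3.34 m.
Head loss: ΔE = (y₂ − y₁)³/(4y₁y₂) = (3.34 − 0.771)³/(4×0.771×3.34) = 17.0/10.3 = 1.65 m.
q = V₁·y₁ = 9.35 × 0.771 = 7.21 m²/s. Q = q·b = 7.21 × 13.8 = 99.5 m³/s. P = γ·Q·ΔE = 9.81 × 99.5 × 1.65 = 1608 kW.

P = 1608 kW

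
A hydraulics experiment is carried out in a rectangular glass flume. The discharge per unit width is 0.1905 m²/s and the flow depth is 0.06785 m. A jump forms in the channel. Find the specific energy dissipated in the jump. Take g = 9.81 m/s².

ΔE = 0.1508 m

V₁ = q/y₁ = 0.1905/0.06785 = 2.808 m/s. Fr₁ = V₁/√(g·y₁) = 2.808/√(9.81×0.06785) = 3.441.
From the momentum equation for a rectangular channel, y₂/y₁ = ½[√(1 + 8Fr₁²) − 1] = ½[√95.746 − 1] = 4.392.
y₂ = 4.392 × 0.06785 = 0.2980 m.
V₂ = q/y₂ = 0.1905/0.2980 = 0.6392 m/s. E₁ = y₁ + V₁²/2g = 0.4696 m; E₂ = y₂ + V₂²/2g = 0.3189 m. ΔE = E₁ − E₂ = 0.1508 m.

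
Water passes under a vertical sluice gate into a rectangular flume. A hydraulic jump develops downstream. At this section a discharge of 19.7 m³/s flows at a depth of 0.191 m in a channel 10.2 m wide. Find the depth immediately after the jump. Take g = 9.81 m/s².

q = Q/b = 19.7/10.2 = 1.93 m²/s; V₁ = q/y₁ = 10.1 m/s. Fr₁ = V₁/√(g·y₁) = 7.39.
From the momentum equation for a rectangular channel, y₂/y₁ = ½[√(1 + 8Fr₁²) − 1] = ½[√437.6 − 1] = 9.96.
y₂ = 9.96 × 0.191 = 1.90 m.

y₂ = 1.90 m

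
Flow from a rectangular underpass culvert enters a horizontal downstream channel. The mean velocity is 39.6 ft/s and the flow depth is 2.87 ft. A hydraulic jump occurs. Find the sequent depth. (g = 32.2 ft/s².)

Fr₁ = V₁/√(g·y₁) = 39.6/√(32.2×2.87) = 4.12.
By Bélanger, y₂/y₁ = ½[√(1 + 8Fr₁²) − 1] = ½[√136.8 − 1] = 5.35.
y₂ = 5.35 × 2.87 = 15.3 ft.

y₂ = 15.3 ft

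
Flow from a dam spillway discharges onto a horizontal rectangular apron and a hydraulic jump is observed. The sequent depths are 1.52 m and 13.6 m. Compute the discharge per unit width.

For a rectangular channel the momentum equation gives q² = ½·g·y₁·y₂·(y₁ + y₂) = ½×9.81×1.52×13.6×15.1 = 1533.
q = √1533 = 39.2 m²/s.

q = 39.2 m²/s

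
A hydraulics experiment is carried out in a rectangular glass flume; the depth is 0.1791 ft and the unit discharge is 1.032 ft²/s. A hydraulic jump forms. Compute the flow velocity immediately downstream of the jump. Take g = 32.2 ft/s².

V₂ = 1.967 ft/s

V₁ = q/y₁ = 1.032/0.1791 = 5.762 ft/s. Fr₁ = V₁/√(g·y₁) = 5.762/√(32.2×0.1791) = 2.399.
Sequent-depth ratio: y₂/y₁ = ½[√(1 + 8Fr₁²) − 1] = ½[√47.058 − 1] = 2.930.
y₂ = 2.930 × 0.1791 = 0.5248 ft.
V₂ = q/y₂ = 1.032/0.5248 = 1.967 ft/s.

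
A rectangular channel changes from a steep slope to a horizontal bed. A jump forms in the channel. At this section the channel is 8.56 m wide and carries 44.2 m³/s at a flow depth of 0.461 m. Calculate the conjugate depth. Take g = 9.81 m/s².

q = Q/b = 44.2/8.56 = 5.16 m²/s; V₁ = q/y₁ = 11.2 m/s. Fr₁ = V₁/√(g·y₁) = 5.27.
By Bélanger, y₂/y₁ = ½[√(1 + 8Fr₁²) − 1] = ½[√222.9 − 1] = 6.97.
y₂ = 6.97 × 0.461 = 3.21 m.

y₂ = 3.21 m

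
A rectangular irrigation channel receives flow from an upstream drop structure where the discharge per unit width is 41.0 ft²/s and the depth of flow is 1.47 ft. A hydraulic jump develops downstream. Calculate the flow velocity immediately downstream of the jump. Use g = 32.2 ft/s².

V₁ = q/y₁ = 41.0/1.47 = 27.9 ft/s. Fr₁ = V₁/√(g·y₁) = 27.9/√(32.2×1.47) = 4.05.
From the momentum equation for a rectangular channel, y₂/y₁ = ½[√(1 + 8Fr₁²) − 1] = ½[√132.5 − 1] = 5.25.
y₂ = 5.25 × 1.47 = 7.72 ft.
V₂ = q/y₂ = 41.0/7.72 = 5.31 ft/s.

V₂ = 5.31 ft/s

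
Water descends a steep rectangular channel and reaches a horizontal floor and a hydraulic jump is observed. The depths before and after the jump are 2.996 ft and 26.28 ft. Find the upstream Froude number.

For a rectangular channel the momentum equation gives q² = ½·g·y₁·y₂·(y₁ + y₂) = ½×32.2×2.996×26.28×29.28 = 37111.
q = √37111 = 192.6 ft²/s.
V₁ = q/y₁ = 64.30 ft/s; Fr₁ = V₁/√(g·y₁) = 6.547.

Fr₁ = 6.547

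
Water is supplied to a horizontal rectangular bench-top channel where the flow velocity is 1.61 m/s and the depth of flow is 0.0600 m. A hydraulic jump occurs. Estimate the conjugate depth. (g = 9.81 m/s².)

Fr₁ = V₁/√(g·y₁) = 1.61/√(9.81×0.0600) = 2.10.
Bélanger equation: y₂/y₁ = ½[√(1 + 8Fr₁²) − 1] = ½[√36.23 − 1] = 2.51.
y₂ = 2.51 × 0.0600 = 0.151 m.

y₂ = 0.151 m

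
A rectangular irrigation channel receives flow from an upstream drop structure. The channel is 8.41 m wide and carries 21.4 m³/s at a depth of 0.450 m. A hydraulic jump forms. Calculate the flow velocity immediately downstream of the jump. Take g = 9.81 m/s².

V₂ = 1.69 m/s

q = Q/b = 21.4/8.41 = 2.54 m²/s; V₁ = q/y₁ = 5.65 m/s. Fr₁ = V₁/√(g·y₁) = 2.69.
By Bélanger, y₂/y₁ = ½[√(1 + 8Fr₁²) − 1] = ½[√58.95 − 1] = 3.34.
y₂ = 3.34 × 0.450 = 1.50 m.
V₂ = q/y₂ = 2.54/1.50 = 1.69 m/s.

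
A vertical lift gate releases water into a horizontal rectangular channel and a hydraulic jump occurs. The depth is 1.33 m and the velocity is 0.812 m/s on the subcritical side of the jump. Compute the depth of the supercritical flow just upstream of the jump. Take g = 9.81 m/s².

Fr₂ = V₂/√(g·y₂) = 0.812/√(9.81×1.33) = 0.225.
Since the conjugate-depth ratio holds either way, y₁/y₂ = ½[√(1 + 8Fr₂²) − 1] = ½[√1.404 − 1] = 0.0925.
y₁ = 0.0925 × 1.33 = 0.123 m.

y₁ = 0.123 m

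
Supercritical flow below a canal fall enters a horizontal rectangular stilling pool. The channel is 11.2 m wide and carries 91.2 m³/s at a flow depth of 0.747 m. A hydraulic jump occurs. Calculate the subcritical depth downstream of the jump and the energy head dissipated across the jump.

q = Q/b = 91.2/11.2 = 8.14 m²/s; V₁ = q/y₁ = 10.9 m/s. Fr₁ = V₁/√(g·y₁) = 4.03.
By Bélanger, y₂/y₁ = ½[√(1 + 8Fr₁²) − 1] = ½[√130.7 − 1] = 5.22.
y₂ = 5.22 × 0.747 = 3.90 m.
V₂ = q/y₂ = 8.14/3.90 = 2.09 m/s. E₁ = y₁ + V₁²/2g = 6.80 m; E₂ = y₂ + V₂²/2g = 4.12 m. ΔE = E₁ − E₂ = 2.68 m.

y₂ = 3.90 m; ΔE = 2.68 m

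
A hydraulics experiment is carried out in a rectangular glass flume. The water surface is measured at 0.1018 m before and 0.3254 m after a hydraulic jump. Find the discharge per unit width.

For a rectangular channel the momentum equation gives q² = ½·g·y₁·y₂·(y₁ + y₂) = ½×9.81×0.1018×0.3254×0.4272 = 0.06941.
q = √0.06941 = 0.2635 m²/s.

q = 0.2635 m²/s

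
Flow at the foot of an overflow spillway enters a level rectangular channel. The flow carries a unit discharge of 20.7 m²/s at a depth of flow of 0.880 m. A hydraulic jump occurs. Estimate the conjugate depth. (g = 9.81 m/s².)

V₁ = q/y₁ = 20.7/0.880 = 23.5 m/s. Fr₁ = V₁/√(g·y₁) = 23.5/√(9.81×0.880) = 8.01.
From the momentum equation for a rectangular channel, y₂/y₁ = ½[√(1 + 8Fr₁²) − 1] = ½[√513.8 − 1] = 10.8.
y₂ = 10.8 × 0.880 = 9.53 m.

y₂ = 9.53 m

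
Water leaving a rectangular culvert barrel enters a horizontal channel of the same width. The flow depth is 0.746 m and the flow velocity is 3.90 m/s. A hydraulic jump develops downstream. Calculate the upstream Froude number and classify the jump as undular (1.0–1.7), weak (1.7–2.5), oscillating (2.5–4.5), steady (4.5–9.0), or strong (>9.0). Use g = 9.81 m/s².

Fr₁ = 1.44; undular jump

Fr₁ = V₁/√(g·y₁) = 3.90/√(9.81×0.746) = 1.44.
Fr₁ = 1.44 lies in the undular range.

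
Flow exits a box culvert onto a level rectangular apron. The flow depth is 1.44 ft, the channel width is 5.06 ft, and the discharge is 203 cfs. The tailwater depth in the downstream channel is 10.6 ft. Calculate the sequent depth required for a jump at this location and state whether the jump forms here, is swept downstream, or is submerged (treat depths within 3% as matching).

q = Q/b = 203/5.06 = 40.1 ft²/s; V₁ = q/y₁ = 27.9 ft/s. Fr₁ = V₁/√(g·y₁) = 4.09.
From the momentum equation for a rectangular channel, y₂/y₁ = ½[√(1 + 8Fr₁²) − 1] = ½[√134.9 − 1] = 5.31.
y₂ = 5.31 × 1.44 = 7.64 ft.
Tailwater y_tw = 10.6 ft: y_tw > y₂, so the jump is submerged.

y₂ = 7.64 ft; the jump is submerged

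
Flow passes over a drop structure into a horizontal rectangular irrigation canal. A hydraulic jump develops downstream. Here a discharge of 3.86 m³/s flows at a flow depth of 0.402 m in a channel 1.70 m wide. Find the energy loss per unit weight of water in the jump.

q = Q/b = 3.86/1.70 = 2.27 m²/s; V₁ = q/y₁ = 5.65 m/s. Fr₁ = V₁/√(g·y₁) = 2.84.
Bélanger equation: y₂/y₁ = ½[√(1 + 8Fr₁²) − 1] = ½[√65.72 − 1] = 3.55.
y₂ = 3.55 × 0.402 = 1.43 m.
Head loss: ΔE = (y₂ − y₁)³/(4y₁y₂) = (1.43 − 0.402)³/(4×0.402×1.43) = 1.08/2.30 = 0.471 m.

ΔE = 0.471 m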